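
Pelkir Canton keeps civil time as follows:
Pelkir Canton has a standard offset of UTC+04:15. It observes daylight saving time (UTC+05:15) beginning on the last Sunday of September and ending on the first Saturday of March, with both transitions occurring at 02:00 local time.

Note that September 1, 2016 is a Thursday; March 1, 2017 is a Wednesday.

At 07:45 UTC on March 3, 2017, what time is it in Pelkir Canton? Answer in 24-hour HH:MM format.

13:00

1 September 2016 is a Thursday, so Sundays fall on 4, 11, 18, 25; the last is September 25.
1 March 2017 is a Wednesday, so the first Saturday is March 4.
At the standard offset (UTC+04:15), 07:45 UTC + 4h15m = 12:00 Pelkir Canton standard time.
The standard-time date in Pelkir Canton, March 3, 2017, lies within the daylight-saving period (25 September 2016 – 4 March 2017), so Pelkir Canton is on daylight time, UTC+05:15.
07:45 UTC + 5h15m = 13:00 local.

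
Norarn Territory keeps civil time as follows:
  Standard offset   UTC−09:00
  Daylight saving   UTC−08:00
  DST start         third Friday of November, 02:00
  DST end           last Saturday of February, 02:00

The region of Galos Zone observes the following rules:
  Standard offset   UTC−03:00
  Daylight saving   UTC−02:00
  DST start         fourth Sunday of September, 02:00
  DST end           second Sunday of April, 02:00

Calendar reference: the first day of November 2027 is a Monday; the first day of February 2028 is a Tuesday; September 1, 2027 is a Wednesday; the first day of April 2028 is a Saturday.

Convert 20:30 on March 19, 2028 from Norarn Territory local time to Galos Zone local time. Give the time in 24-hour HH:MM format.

1 November 2027 is a Monday, so the first Friday is November 5 and the third is November 19.
1 February 2028 is a Tuesday, so Saturdays fall on 5, 12, 19, 26; the last is February 26.
March 19, 2028 does not fall between 19 November 2027 and 26 February 2028, so daylight saving is not in effect and Norarn Territory is at UTC−09:00.
20:30 Norarn Territory + 9h = 05:30 UTC (rolling into the next day, 20 March 2028).
1 September 2027 is a Wednesday, so the first Sunday is September 5 and the fourth is September 26.
1 April 2028 is a Saturday, so the first Sunday is April 2 and the second is April 9.
At the standard offset (UTC−03:00), 05:30 UTC − 3h = 02:30 Galos Zone standard time.
The standard-time date in Galos Zone, March 20, 2028, lies within the daylight-saving period (26 September 2027 – 9 April 2028), so Galos Zone is on daylight time, UTC−02:00.
05:30 UTC − 2h = 03:30 Galos Zone.

03:30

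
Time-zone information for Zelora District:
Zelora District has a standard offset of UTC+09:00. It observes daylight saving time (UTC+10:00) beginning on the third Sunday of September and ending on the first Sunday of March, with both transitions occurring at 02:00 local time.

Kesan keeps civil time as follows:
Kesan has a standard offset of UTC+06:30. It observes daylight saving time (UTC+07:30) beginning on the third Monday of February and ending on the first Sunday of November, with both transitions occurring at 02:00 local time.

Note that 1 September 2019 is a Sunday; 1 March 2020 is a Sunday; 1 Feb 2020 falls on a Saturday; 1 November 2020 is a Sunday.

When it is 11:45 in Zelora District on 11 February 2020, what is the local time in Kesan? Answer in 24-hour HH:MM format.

08:15

1 September 2019 is a Sunday, so the first Sunday is September 1 and the third is September 15.
1 March 2020 is a Sunday, so the first Sunday is March 1.
Daylight saving runs 15 September 2019 – 1 March 2020; 11 February 2020 is inside that window, so Zelora District is at UTC+10:00.
11:45 Zelora District − 10h = 01:45 UTC.
1 February 2020 is a Saturday, so the first Monday is February 3 and the third is February 17.
1 November 2020 is a Sunday, so the first Sunday is November 1.
At the standard offset (UTC+06:30), 01:45 UTC + 6h30m = 08:15 Kesan standard time.
Daylight saving runs 17 February – 1 November; the standard-time date in Kesan, 11 February 2020, is outside that window, so Kesan is on standard time at UTC+06:30.
01:45 UTC + 6h30m = 08:15 Kesan.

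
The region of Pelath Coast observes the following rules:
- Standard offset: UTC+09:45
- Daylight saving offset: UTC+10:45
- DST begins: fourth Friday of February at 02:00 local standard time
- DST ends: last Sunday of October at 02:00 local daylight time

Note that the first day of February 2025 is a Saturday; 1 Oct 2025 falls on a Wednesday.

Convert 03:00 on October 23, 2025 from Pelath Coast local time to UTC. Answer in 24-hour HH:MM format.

1 February 2025 is a Saturday, so the first Friday is February 7 and the fourth is February 28.
1 October 2025 is a Wednesday, so Sundays fall on 5, 12, 19, 26; the last is October 26.
Daylight saving runs 28 February – 26 October; October 23, 2025 is inside that window, so Pelath Coast is at UTC+10:45.
03:00 local − 10h45m = 16:15 UTC (rolling into the previous day, 22 October 2025).

16:15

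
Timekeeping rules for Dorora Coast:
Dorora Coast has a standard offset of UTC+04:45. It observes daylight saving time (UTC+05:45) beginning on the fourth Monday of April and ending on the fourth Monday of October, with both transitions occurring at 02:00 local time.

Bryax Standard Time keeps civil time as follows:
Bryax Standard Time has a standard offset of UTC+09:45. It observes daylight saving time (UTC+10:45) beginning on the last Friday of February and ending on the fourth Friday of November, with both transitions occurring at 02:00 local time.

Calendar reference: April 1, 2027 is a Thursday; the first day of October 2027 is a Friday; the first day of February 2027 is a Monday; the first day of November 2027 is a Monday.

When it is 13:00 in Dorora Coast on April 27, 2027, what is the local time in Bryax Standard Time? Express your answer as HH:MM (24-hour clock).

18:00

1 April 2027 is a Thursday, so the first Monday is April 5 and the fourth is April 26.
1 October 2027 is a Friday, so the first Monday is October 4 and the fourth is October 25.
Daylight saving runs 26 April – 25 October; April 27, 2027 is inside that window, so Dorora Coast is at UTC+05:45.
13:00 Dorora Coast − 5h45m = 07:15 UTC.
1 February 2027 is a Monday, so Fridays fall on 5, 12, 19, 26; the last is February 26.
1 November 2027 is a Monday, so the first Friday is November 5 and the fourth is November 26.
At the standard offset (UTC+09:45), 07:15 UTC + 9h45m = 17:00 Bryax Standard Time standard time.
The standard-time date in Bryax Standard Time, April 27, 2027, falls between 26 February and 26 November, so daylight saving is in effect and Bryax Standard Time is at UTC+10:45.
07:15 UTC + 10h45m = 18:00 Bryax Standard Time.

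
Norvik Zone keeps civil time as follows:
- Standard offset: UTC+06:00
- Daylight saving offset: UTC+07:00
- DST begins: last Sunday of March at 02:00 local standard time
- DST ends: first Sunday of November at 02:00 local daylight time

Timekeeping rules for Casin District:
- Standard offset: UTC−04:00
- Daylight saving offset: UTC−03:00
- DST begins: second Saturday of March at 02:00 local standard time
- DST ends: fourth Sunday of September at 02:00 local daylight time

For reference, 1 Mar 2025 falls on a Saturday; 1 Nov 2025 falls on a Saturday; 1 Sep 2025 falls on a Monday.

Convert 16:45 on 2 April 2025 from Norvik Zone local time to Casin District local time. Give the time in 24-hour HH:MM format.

1 March 2025 is a Saturday, so Sundays fall on 2, 9, 16, 23, 30; the last is March 30.
1 November 2025 is a Saturday, so the first Sunday is November 2.
2 April 2025 falls between 30 March and 2 November, so daylight saving is in effect and Norvik Zone is at UTC+07:00.
16:45 Norvik Zone − 7h = 09:45 UTC.
1 March 2025 is a Saturday, so the first Saturday is March 1 and the second is March 8.
1 September 2025 is a Monday, so the first Sunday is September 7 and the fourth is September 28.
At the standard offset (UTC−04:00), 09:45 UTC − 4h = 05:45 Casin District standard time.
The standard-time date in Casin District, 2 April 2025, falls between 8 March and 28 September, so daylight saving is in effect and Casin District is at UTC−03:00.
09:45 UTC − 3h = 06:45 Casin District.

06:45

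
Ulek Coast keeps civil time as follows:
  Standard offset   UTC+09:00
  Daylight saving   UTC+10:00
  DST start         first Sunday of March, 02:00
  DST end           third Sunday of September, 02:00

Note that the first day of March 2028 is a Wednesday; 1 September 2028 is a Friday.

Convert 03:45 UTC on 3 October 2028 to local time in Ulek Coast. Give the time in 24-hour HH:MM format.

1 March 2028 is a Wednesday, so the first Sunday is March 5.
1 September 2028 is a Friday, so the first Sunday is September 3 and the third is September 17.
At the standard offset (UTC+09:00), 03:45 UTC + 9h = 12:45 Ulek Coast standard time.
The standard-time date in Ulek Coast, 3 October 2028, is outside the daylight-saving period (5 March – 17 September), so Ulek Coast is on standard time, UTC+09:00.
03:45 UTC + 9h = 12:45 local.

12:45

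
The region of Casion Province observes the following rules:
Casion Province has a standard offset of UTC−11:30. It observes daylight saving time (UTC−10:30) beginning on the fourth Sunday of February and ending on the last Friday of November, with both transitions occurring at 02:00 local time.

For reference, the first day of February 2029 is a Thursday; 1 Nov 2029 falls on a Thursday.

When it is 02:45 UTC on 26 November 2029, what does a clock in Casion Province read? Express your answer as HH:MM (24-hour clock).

1 February 2029 is a Thursday, so the first Sunday is February 4 and the fourth is February 25.
1 November 2029 is a Thursday, so Fridays fall on 2, 9, 16, 23, 30; the last is November 30.
At the standard offset (UTC−11:30), 02:45 UTC − 11h30m = 15:15 Casion Province standard time (rolling into the previous day, 25 November 2029).
The standard-time date in Casion Province, 25 November 2029, falls between 25 February and 30 November, so daylight saving is in effect and Casion Province is at UTC−10:30.
02:45 UTC − 10h30m = 16:15 local (rolling into the previous day, 25 November 2029).

16:15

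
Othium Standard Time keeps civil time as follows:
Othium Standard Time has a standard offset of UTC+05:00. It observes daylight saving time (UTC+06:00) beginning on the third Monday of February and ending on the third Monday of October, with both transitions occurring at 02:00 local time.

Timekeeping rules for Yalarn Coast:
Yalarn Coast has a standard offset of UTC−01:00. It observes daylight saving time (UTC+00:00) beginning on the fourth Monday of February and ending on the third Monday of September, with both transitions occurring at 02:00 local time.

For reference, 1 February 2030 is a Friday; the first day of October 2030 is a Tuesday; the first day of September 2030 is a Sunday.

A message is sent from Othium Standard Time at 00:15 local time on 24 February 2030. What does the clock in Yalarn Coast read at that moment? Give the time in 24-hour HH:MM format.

1 February 2030 is a Friday, so the first Monday is February 4 and the third is February 18.
1 October 2030 is a Tuesday, so the first Monday is October 7 and the third is October 21.
24 February 2030 lies within the daylight-saving period (18 February – 21 October), so Othium Standard Time is on daylight time, UTC+06:00.
00:15 Othium Standard Time − 6h = 18:15 UTC (rolling into the previous day, 23 February 2030).
1 February 2030 is a Friday, so the first Monday is February 4 and the fourth is February 25.
1 September 2030 is a Sunday, so the first Monday is September 2 and the third is September 16.
At the standard offset (UTC−01:00), 18:15 UTC − 1h = 17:15 Yalarn Coast standard time.
Daylight saving runs 25 February – 16 September; the standard-time date in Yalarn Coast, 23 February 2030, is outside that window, so Yalarn Coast is on standard time at UTC−01:00.
18:15 UTC − 1h = 17:15 Yalarn Coast.

17:15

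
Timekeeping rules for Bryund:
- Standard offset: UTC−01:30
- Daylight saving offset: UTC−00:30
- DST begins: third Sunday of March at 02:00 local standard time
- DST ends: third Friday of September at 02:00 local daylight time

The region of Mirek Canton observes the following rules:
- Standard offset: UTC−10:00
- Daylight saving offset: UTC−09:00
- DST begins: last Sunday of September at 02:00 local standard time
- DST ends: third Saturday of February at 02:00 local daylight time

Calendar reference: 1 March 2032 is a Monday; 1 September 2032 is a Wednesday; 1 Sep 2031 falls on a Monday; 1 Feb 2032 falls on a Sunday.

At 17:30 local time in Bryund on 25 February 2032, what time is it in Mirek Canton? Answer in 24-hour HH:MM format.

1 March 2032 is a Monday, so the first Sunday is March 7 and the third is March 21.
1 September 2032 is a Wednesday, so the first Friday is September 3 and the third is September 17.
25 February 2032 is outside the daylight-saving period (21 March – 17 September), so Bryund is on standard time, UTC−01:30.
17:30 Bryund + 1h30m = 19:00 UTC.
1 September 2031 is a Monday, so Sundays fall on 7, 14, 21, 28; the last is September 28.
1 February 2032 is a Sunday, so the first Saturday is February 7 and the third is February 21.
At the standard offset (UTC−10:00), 19:00 UTC − 10h = 09:00 Mirek Canton standard time.
The standard-time date in Mirek Canton, 25 February 2032, does not fall between 28 September 2031 and 21 February 2032, so daylight saving is not in effect and Mirek Canton is at UTC−10:00.
19:00 UTC − 10h = 09:00 Mirek Canton.

09:00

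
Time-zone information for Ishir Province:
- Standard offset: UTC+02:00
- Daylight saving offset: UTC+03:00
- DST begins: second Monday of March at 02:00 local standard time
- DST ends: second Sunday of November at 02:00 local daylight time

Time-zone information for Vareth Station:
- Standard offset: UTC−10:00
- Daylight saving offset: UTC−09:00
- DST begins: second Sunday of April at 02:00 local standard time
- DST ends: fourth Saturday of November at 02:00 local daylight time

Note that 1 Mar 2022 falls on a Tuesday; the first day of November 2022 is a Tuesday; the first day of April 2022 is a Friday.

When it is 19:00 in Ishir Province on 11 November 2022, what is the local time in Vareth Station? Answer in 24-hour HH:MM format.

07:00

1 March 2022 is a Tuesday, so the first Monday is March 7 and the second is March 14.
1 November 2022 is a Tuesday, so the first Sunday is November 6 and the second is November 13.
11 November 2022 lies within the daylight-saving period (14 March – 13 November), so Ishir Province is on daylight time, UTC+03:00.
19:00 Ishir Province − 3h = 16:00 UTC.
1 April 2022 is a Friday, so the first Sunday is April 3 and the second is April 10.
1 November 2022 is a Tuesday, so the first Saturday is November 5 and the fourth is November 26.
At the standard offset (UTC−10:00), 16:00 UTC − 10h = 06:00 Vareth Station standard time.
The standard-time date in Vareth Station, 11 November 2022, lies within the daylight-saving period (10 April – 26 November), so Vareth Station is on daylight time, UTC−09:00.
16:00 UTC − 9h = 07:00 Vareth Station.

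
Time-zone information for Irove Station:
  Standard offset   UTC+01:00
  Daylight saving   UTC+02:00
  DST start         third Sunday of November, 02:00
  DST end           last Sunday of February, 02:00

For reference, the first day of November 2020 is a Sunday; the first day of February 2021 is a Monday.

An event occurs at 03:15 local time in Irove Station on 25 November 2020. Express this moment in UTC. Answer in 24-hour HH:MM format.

1 November 2020 is a Sunday, so the first Sunday is November 1 and the third is November 15.
1 February 2021 is a Monday, so Sundays fall on 7, 14, 21, 28; the last is February 28.
Daylight saving runs 15 November 2020 – 28 February 2021; 25 November 2020 is inside that window, so Irove Station is at UTC+02:00.
03:15 local − 2h = 01:15 UTC.

01:15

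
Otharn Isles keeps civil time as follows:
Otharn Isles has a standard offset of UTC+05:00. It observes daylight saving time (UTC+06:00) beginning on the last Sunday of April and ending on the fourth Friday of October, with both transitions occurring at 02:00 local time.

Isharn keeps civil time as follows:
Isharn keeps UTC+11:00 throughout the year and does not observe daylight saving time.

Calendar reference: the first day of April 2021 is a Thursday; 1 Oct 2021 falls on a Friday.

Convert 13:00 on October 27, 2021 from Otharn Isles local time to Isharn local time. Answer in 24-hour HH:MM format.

19:00

1 April 2021 is a Thursday, so Sundays fall on 4, 11, 18, 25; the last is April 25.
1 October 2021 is a Friday, so the first Friday is October 1 and the fourth is October 22.
October 27, 2021 is outside the daylight-saving period (25 April – 22 October), so Otharn Isles is on standard time, UTC+05:00.
13:00 Otharn Isles − 5h = 08:00 UTC.
Isharn has no daylight saving, so its offset is UTC+11:00 year-round.
08:00 UTC + 11h = 19:00 Isharn.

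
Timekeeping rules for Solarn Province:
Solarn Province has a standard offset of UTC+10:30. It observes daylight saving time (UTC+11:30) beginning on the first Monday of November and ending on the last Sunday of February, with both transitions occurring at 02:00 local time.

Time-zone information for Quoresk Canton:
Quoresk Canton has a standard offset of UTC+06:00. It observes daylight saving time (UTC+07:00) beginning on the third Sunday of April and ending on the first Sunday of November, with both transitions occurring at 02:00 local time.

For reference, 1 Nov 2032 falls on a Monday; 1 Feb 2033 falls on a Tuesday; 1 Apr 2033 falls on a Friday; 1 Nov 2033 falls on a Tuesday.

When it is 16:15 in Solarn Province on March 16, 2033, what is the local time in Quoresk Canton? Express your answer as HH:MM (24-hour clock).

1 November 2032 is a Monday, so the first Monday is November 1.
1 February 2033 is a Tuesday, so Sundays fall on 6, 13, 20, 27; the last is February 27.
March 16, 2033 does not fall between 1 November 2032 and 27 February 2033, so daylight saving is not in effect and Solarn Province is at UTC+10:30.
16:15 Solarn Province − 10h30m = 05:45 UTC.
1 April 2033 is a Friday, so the first Sunday is April 3 and the third is April 17.
1 November 2033 is a Tuesday, so the first Sunday is November 6.
At the standard offset (UTC+06:00), 05:45 UTC + 6h = 11:45 Quoresk Canton standard time.
The standard-time date in Quoresk Canton, March 16, 2033, is outside the daylight-saving period (17 April – 6 November), so Quoresk Canton is on standard time, UTC+06:00.
05:45 UTC + 6h = 11:45 Quoresk Canton.

11:45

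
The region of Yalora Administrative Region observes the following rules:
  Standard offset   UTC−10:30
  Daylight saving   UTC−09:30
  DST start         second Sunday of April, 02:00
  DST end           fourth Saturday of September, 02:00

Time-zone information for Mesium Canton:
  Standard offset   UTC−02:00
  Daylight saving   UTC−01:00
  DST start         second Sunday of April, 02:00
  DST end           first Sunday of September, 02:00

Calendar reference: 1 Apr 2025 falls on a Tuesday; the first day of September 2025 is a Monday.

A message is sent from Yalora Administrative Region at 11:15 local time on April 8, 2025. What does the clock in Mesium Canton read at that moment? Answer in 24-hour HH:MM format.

19:45

1 April 2025 is a Tuesday, so the first Sunday is April 6 and the second is April 13.
1 September 2025 is a Monday, so the first Saturday is September 6 and the fourth is September 27.
Daylight saving runs 13 April – 27 September; April 8, 2025 is outside that window, so Yalora Administrative Region is on standard time at UTC−10:30.
11:15 Yalora Administrative Region + 10h30m = 21:45 UTC.
1 April 2025 is a Tuesday, so the first Sunday is April 6 and the second is April 13.
1 September 2025 is a Monday, so the first Sunday is September 7.
At the standard offset (UTC−02:00), 21:45 UTC − 2h = 19:45 Mesium Canton standard time.
The standard-time date in Mesium Canton, April 8, 2025, is outside the daylight-saving period (13 April – 7 September), so Mesium Canton is on standard time, UTC−02:00.
21:45 UTC − 2h = 19:45 Mesium Canton.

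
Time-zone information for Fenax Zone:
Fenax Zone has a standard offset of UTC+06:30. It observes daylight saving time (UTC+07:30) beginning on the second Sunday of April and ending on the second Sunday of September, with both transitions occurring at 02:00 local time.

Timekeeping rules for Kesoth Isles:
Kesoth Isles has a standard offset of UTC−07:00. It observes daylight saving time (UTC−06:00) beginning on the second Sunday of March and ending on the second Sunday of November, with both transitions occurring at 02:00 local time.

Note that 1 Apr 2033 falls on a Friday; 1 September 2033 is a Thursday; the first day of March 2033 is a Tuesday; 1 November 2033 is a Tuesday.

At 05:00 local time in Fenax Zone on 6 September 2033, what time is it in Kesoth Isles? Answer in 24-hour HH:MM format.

1 April 2033 is a Friday, so the first Sunday is April 3 and the second is April 10.
1 September 2033 is a Thursday, so the first Sunday is September 4 and the second is September 11.
6 September 2033 falls between 10 April and 11 September, so daylight saving is in effect and Fenax Zone is at UTC+07:30.
05:00 Fenax Zone − 7h30m = 21:30 UTC (rolling into the previous day, 5 September 2033).
1 March 2033 is a Tuesday, so the first Sunday is March 6 and the second is March 13.
1 November 2033 is a Tuesday, so the first Sunday is November 6 and the second is November 13.
At the standard offset (UTC−07:00), 21:30 UTC − 7h = 14:30 Kesoth Isles standard time.
Daylight saving runs 13 March – 13 November; the standard-time date in Kesoth Isles, 5 September 2033, is inside that window, so Kesoth Isles is at UTC−06:00.
21:30 UTC − 6h = 15:30 Kesoth Isles.

15:30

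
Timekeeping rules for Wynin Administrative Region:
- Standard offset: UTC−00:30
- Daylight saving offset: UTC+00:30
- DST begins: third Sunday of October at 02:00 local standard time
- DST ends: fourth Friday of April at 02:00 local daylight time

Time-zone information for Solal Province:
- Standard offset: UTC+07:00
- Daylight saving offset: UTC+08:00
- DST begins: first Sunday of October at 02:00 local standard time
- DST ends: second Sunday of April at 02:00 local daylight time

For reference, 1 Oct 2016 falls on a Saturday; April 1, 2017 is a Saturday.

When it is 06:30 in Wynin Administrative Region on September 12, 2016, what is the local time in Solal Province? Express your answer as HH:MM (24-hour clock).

1 October 2016 is a Saturday, so the first Sunday is October 2 and the third is October 16.
1 April 2017 is a Saturday, so the first Friday is April 7 and the fourth is April 28.
Daylight saving runs 16 October 2016 – 28 April 2017; September 12, 2016 is outside that window, so Wynin Administrative Region is on standard time at UTC−00:30.
06:30 Wynin Administrative Region + 0h30m = 07:00 UTC.
1 October 2016 is a Saturday, so the first Sunday is October 2.
1 April 2017 is a Saturday, so the first Sunday is April 2 and the second is April 9.
At the standard offset (UTC+07:00), 07:00 UTC + 7h = 14:00 Solal Province standard time.
The standard-time date in Solal Province, September 12, 2016, does not fall between 2 October 2016 and 9 April 2017, so daylight saving is not in effect and Solal Province is at UTC+07:00.
07:00 UTC + 7h = 14:00 Solal Province.

14:00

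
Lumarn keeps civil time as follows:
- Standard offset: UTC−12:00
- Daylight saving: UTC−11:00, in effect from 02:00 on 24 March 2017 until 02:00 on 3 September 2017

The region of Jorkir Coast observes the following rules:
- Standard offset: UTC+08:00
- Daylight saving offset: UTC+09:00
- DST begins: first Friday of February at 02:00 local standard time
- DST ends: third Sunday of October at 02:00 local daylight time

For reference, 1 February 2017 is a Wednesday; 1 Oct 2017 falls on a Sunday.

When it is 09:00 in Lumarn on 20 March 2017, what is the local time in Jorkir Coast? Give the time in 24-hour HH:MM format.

20 March 2017 is outside the daylight-saving period (24 March – 3 September), so Lumarn is on standard time, UTC−12:00.
09:00 Lumarn + 12h = 21:00 UTC.
1 February 2017 is a Wednesday, so the first Friday is February 3.
1 October 2017 is a Sunday, so the first Sunday is October 1 and the third is October 15.
At the standard offset (UTC+08:00), 21:00 UTC + 8h = 05:00 Jorkir Coast standard time (rolling into the next day, 21 March 2017).
The standard-time date in Jorkir Coast, 21 March 2017, falls between 3 February and 15 October, so daylight saving is in effect and Jorkir Coast is at UTC+09:00.
21:00 UTC + 9h = 06:00 Jorkir Coast (rolling into the next day, 21 March 2017).

06:00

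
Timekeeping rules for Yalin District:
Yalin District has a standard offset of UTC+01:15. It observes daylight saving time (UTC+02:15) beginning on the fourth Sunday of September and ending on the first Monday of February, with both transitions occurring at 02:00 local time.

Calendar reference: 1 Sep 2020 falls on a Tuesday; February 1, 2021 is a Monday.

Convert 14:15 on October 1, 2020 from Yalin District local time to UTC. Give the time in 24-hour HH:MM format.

1 September 2020 is a Tuesday, so the first Sunday is September 6 and the fourth is September 27.
1 February 2021 is a Monday, so the first Monday is February 1.
October 1, 2020 falls between 27 September 2020 and 1 February 2021, so daylight saving is in effect and Yalin District is at UTC+02:15.
14:15 local − 2h15m = 12:00 UTC.

12:00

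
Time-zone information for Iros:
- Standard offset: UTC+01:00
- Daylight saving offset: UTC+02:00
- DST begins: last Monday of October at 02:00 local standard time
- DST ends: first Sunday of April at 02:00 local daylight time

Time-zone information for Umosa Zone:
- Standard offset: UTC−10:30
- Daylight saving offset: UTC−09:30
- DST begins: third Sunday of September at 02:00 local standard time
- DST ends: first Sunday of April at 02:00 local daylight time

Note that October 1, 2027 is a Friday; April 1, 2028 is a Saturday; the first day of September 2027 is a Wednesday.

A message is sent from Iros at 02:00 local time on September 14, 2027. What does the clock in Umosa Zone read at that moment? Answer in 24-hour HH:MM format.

14:30

1 October 2027 is a Friday, so Mondays fall on 4, 11, 18, 25; the last is October 25.
1 April 2028 is a Saturday, so the first Sunday is April 2.
September 14, 2027 does not fall between 25 October 2027 and 2 April 2028, so daylight saving is not in effect and Iros is at UTC+01:00.
02:00 Iros − 1h = 01:00 UTC.
1 September 2027 is a Wednesday, so the first Sunday is September 5 and the third is September 19.
1 April 2028 is a Saturday, so the first Sunday is April 2.
At the standard offset (UTC−10:30), 01:00 UTC − 10h30m = 14:30 Umosa Zone standard time (rolling into the previous day, 13 September 2027).
The standard-time date in Umosa Zone, September 13, 2027, is outside the daylight-saving period (19 September 2027 – 2 April 2028), so Umosa Zone is on standard time, UTC−10:30.
01:00 UTC − 10h30m = 14:30 Umosa Zone (rolling into the previous day, 13 September 2027).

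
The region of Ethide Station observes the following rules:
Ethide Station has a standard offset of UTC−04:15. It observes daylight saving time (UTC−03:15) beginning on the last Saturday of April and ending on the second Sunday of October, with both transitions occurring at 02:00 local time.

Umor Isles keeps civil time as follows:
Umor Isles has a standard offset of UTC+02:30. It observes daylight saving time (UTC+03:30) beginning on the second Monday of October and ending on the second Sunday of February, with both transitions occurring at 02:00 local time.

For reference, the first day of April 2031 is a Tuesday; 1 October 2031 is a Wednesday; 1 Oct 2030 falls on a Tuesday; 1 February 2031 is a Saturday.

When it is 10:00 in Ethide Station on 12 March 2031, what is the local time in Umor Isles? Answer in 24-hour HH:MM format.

1 April 2031 is a Tuesday, so Saturdays fall on 5, 12, 19, 26; the last is April 26.
1 October 2031 is a Wednesday, so the first Sunday is October 5 and the second is October 12.
12 March 2031 does not fall between 26 April and 12 October, so daylight saving is not in effect and Ethide Station is at UTC−04:15.
10:00 Ethide Station + 4h15m = 14:15 UTC.
1 October 2030 is a Tuesday, so the first Monday is October 7 and the second is October 14.
1 February 2031 is a Saturday, so the first Sunday is February 2 and the second is February 9.
At the standard offset (UTC+02:30), 14:15 UTC + 2h30m = 16:45 Umor Isles standard time.
The standard-time date in Umor Isles, 12 March 2031, does not fall between 14 October 2030 and 9 February 2031, so daylight saving is not in effect and Umor Isles is at UTC+02:30.
14:15 UTC + 2h30m = 16:45 Umor Isles.

16:45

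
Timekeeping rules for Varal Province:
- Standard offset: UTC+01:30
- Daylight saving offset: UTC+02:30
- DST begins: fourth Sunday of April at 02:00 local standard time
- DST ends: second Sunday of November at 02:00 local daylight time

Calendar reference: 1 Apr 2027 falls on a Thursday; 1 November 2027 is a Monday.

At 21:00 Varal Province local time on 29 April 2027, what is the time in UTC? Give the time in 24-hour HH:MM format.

18:30

1 April 2027 is a Thursday, so the first Sunday is April 4 and the fourth is April 25.
1 November 2027 is a Monday, so the first Sunday is November 7 and the second is November 14.
Daylight saving runs 25 April – 14 November; 29 April 2027 is inside that window, so Varal Province is at UTC+02:30.
21:00 local − 2h30m = 18:30 UTC.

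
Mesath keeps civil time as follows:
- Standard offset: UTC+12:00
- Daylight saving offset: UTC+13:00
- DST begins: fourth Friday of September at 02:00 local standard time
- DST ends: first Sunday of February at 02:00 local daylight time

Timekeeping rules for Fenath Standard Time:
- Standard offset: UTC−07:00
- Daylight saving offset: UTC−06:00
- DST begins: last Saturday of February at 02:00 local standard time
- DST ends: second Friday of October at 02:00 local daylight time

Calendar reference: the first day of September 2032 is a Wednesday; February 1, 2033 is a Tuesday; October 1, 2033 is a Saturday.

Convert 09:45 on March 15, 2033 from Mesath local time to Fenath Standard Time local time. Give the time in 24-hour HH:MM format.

15:45

1 September 2032 is a Wednesday, so the first Friday is September 3 and the fourth is September 24.
1 February 2033 is a Tuesday, so the first Sunday is February 6.
Daylight saving runs 24 September 2032 – 6 February 2033; March 15, 2033 is outside that window, so Mesath is on standard time at UTC+12:00.
09:45 Mesath − 12h = 21:45 UTC (rolling into the previous day, 14 March 2033).
1 February 2033 is a Tuesday, so Saturdays fall on 5, 12, 19, 26; the last is February 26.
1 October 2033 is a Saturday, so the first Friday is October 7 and the second is October 14.
At the standard offset (UTC−07:00), 21:45 UTC − 7h = 14:45 Fenath Standard Time standard time.
The standard-time date in Fenath Standard Time, March 14, 2033, falls between 26 February and 14 October, so daylight saving is in effect and Fenath Standard Time is at UTC−06:00.
21:45 UTC − 6h = 15:45 Fenath Standard Time.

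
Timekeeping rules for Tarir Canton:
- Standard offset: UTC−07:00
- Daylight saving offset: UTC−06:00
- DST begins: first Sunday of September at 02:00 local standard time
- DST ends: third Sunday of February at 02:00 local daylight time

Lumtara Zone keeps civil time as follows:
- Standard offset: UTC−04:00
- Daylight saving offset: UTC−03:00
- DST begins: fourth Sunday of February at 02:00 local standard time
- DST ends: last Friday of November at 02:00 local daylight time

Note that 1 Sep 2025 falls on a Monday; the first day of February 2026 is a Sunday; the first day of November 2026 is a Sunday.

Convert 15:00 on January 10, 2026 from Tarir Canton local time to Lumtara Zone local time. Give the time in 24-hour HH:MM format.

17:00

1 September 2025 is a Monday, so the first Sunday is September 7.
1 February 2026 is a Sunday, so the first Sunday is February 1 and the third is February 15.
January 10, 2026 lies within the daylight-saving period (7 September 2025 – 15 February 2026), so Tarir Canton is on daylight time, UTC−06:00.
15:00 Tarir Canton + 6h = 21:00 UTC.
1 February 2026 is a Sunday, so the first Sunday is February 1 and the fourth is February 22.
1 November 2026 is a Sunday, so Fridays fall on 6, 13, 20, 27; the last is November 27.
At the standard offset (UTC−04:00), 21:00 UTC − 4h = 17:00 Lumtara Zone standard time.
The standard-time date in Lumtara Zone, January 10, 2026, does not fall between 22 February and 27 November, so daylight saving is not in effect and Lumtara Zone is at UTC−04:00.
21:00 UTC − 4h = 17:00 Lumtara Zone.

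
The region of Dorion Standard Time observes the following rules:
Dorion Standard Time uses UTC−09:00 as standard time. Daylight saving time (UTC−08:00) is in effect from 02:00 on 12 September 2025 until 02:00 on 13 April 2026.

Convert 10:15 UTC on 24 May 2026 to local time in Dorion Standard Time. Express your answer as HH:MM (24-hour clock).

01:15

At the standard offset (UTC−09:00), 10:15 UTC − 9h = 01:15 Dorion Standard Time standard time.
The standard-time date in Dorion Standard Time, 24 May 2026, does not fall between 12 September 2025 and 13 April 2026, so daylight saving is not in effect and Dorion Standard Time is at UTC−09:00.
10:15 UTC − 9h = 01:15 local.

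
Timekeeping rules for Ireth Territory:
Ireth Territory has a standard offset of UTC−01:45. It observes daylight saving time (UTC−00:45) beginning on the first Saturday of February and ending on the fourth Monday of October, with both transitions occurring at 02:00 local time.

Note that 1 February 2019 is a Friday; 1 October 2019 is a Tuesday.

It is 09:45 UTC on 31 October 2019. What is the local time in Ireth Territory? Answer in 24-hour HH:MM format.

08:00

1 February 2019 is a Friday, so the first Saturday is February 2.
1 October 2019 is a Tuesday, so the first Monday is October 7 and the fourth is October 28.
At the standard offset (UTC−01:45), 09:45 UTC − 1h45m = 08:00 Ireth Territory standard time.
The standard-time date in Ireth Territory, 31 October 2019, is outside the daylight-saving period (2 February – 28 October), so Ireth Territory is on standard time, UTC−01:45.
09:45 UTC − 1h45m = 08:00 local.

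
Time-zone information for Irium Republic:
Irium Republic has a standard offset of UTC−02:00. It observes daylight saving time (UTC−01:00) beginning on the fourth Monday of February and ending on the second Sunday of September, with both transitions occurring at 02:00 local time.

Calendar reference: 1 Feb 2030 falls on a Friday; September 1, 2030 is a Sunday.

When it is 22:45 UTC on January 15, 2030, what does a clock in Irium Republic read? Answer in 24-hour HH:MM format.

1 February 2030 is a Friday, so the first Monday is February 4 and the fourth is February 25.
1 September 2030 is a Sunday, so the first Sunday is September 1 and the second is September 8.
At the standard offset (UTC−02:00), 22:45 UTC − 2h = 20:45 Irium Republic standard time.
The standard-time date in Irium Republic, January 15, 2030, is outside the daylight-saving period (25 February – 8 September), so Irium Republic is on standard time, UTC−02:00.
22:45 UTC − 2h = 20:45 local.

20:45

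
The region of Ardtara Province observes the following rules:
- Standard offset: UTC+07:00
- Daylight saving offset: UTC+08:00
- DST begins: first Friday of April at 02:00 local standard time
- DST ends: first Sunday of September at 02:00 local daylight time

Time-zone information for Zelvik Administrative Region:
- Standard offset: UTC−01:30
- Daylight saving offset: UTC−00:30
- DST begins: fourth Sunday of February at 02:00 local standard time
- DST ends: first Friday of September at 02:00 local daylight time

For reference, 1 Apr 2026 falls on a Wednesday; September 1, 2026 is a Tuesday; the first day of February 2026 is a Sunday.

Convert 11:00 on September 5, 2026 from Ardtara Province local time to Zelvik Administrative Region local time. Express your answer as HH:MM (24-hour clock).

01:30

1 April 2026 is a Wednesday, so the first Friday is April 3.
1 September 2026 is a Tuesday, so the first Sunday is September 6.
Daylight saving runs 3 April – 6 September; September 5, 2026 is inside that window, so Ardtara Province is at UTC+08:00.
11:00 Ardtara Province − 8h = 03:00 UTC.
1 February 2026 is a Sunday, so the first Sunday is February 1 and the fourth is February 22.
1 September 2026 is a Tuesday, so the first Friday is September 4.
At the standard offset (UTC−01:30), 03:00 UTC − 1h30m = 01:30 Zelvik Administrative Region standard time.
Daylight saving runs 22 February – 4 September; the standard-time date in Zelvik Administrative Region, September 5, 2026, is outside that window, so Zelvik Administrative Region is on standard time at UTC−01:30.
03:00 UTC − 1h30m = 01:30 Zelvik Administrative Region.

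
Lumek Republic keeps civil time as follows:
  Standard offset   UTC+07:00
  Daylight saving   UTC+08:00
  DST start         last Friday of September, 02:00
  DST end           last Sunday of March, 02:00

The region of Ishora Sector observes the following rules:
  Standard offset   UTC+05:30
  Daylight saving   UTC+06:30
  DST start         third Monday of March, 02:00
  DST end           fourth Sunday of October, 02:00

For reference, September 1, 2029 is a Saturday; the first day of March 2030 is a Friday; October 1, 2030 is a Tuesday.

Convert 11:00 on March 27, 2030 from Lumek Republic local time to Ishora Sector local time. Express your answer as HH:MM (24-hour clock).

09:30

1 September 2029 is a Saturday, so Fridays fall on 7, 14, 21, 28; the last is September 28.
1 March 2030 is a Friday, so Sundays fall on 3, 10, 17, 24, 31; the last is March 31.
March 27, 2030 falls between 28 September 2029 and 31 March 2030, so daylight saving is in effect and Lumek Republic is at UTC+08:00.
11:00 Lumek Republic − 8h = 03:00 UTC.
1 March 2030 is a Friday, so the first Monday is March 4 and the third is March 18.
1 October 2030 is a Tuesday, so the first Sunday is October 6 and the fourth is October 27.
At the standard offset (UTC+05:30), 03:00 UTC + 5h30m = 08:30 Ishora Sector standard time.
Daylight saving runs 18 March – 27 October; the standard-time date in Ishora Sector, March 27, 2030, is inside that window, so Ishora Sector is at UTC+06:30.
03:00 UTC + 6h30m = 09:30 Ishora Sector.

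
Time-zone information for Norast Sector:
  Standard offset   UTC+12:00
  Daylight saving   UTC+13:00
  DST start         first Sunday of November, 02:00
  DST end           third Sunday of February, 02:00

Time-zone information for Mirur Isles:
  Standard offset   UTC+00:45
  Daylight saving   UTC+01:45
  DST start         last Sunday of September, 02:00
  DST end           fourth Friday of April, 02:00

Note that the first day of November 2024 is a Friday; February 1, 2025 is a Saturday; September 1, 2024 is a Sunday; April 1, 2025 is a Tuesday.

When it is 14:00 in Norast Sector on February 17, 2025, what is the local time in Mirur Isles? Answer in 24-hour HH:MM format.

03:45

1 November 2024 is a Friday, so the first Sunday is November 3.
1 February 2025 is a Saturday, so the first Sunday is February 2 and the third is February 16.
February 17, 2025 is outside the daylight-saving period (3 November 2024 – 16 February 2025), so Norast Sector is on standard time, UTC+12:00.
14:00 Norast Sector − 12h = 02:00 UTC.
1 September 2024 is a Sunday, so Sundays fall on 1, 8, 15, 22, 29; the last is September 29.
1 April 2025 is a Tuesday, so the first Friday is April 4 and the fourth is April 25.
At the standard offset (UTC+00:45), 02:00 UTC + 0h45m = 02:45 Mirur Isles standard time.
The standard-time date in Mirur Isles, February 17, 2025, lies within the daylight-saving period (29 September 2024 – 25 April 2025), so Mirur Isles is on daylight time, UTC+01:45.
02:00 UTC + 1h45m = 03:45 Mirur Isles.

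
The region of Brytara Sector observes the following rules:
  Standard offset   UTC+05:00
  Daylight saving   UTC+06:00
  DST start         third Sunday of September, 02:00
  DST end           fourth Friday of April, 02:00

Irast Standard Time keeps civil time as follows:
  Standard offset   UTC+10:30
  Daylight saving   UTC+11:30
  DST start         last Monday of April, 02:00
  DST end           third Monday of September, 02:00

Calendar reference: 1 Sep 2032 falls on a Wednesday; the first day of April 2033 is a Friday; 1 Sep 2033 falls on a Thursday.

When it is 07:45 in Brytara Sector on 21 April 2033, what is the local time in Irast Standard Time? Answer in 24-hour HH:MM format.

1 September 2032 is a Wednesday, so the first Sunday is September 5 and the third is September 19.
1 April 2033 is a Friday, so the first Friday is April 1 and the fourth is April 22.
21 April 2033 lies within the daylight-saving period (19 September 2032 – 22 April 2033), so Brytara Sector is on daylight time, UTC+06:00.
07:45 Brytara Sector − 6h = 01:45 UTC.
1 April 2033 is a Friday, so Mondays fall on 4, 11, 18, 25; the last is April 25.
1 September 2033 is a Thursday, so the first Monday is September 5 and the third is September 19.
At the standard offset (UTC+10:30), 01:45 UTC + 10h30m = 12:15 Irast Standard Time standard time.
The standard-time date in Irast Standard Time, 21 April 2033, is outside the daylight-saving period (25 April – 19 September), so Irast Standard Time is on standard time, UTC+10:30.
01:45 UTC + 10h30m = 12:15 Irast Standard Time.

12:15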